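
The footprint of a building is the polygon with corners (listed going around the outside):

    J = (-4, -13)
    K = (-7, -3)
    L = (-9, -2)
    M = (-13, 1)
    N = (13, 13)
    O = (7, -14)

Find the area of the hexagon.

Apply the surveyor's formula: 2A = Σ (x_i·y_{i+1} − x_{i+1}·y_i), indices taken mod 6.
J→K: (-4)(-3) − (-7)(-13) = -79
K→L: (-7)(-2) − (-9)(-3) = -13
L→M: (-9)(1) − (-13)(-2) = -35
M→N: (-13)(13) − (13)(1) = -182
N→O: (13)(-14) − (7)(13) = -273
O→J: (7)(-13) − (-4)(-14) = -147
Σ = -729
Area = |Σ|/2 = 364.5.

364.5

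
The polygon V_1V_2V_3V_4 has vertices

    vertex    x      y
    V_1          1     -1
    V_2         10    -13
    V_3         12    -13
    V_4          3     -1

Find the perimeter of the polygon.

|V_1V_2| = √((9)² + (-12)²) = √225 = 15
|V_2V_3| = √((2)² + (0)²) = √4 = 2
|V_3V_4| = √((-9)² + (12)²) = √225 = 15
|V_4V_1| = √((-2)² + (0)²) = √4 = 2
Perimeter = 15 + 2 + 15 + 2 = 34.

34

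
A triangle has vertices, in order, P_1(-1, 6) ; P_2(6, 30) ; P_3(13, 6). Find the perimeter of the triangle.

64

|P_1P_2| = √((7)² + (24)²) = √625 = 25
|P_2P_3| = √((7)² + (-24)²) = √625 = 25
|P_3P_1| = √((-14)² + (0)²) = √196 = 14
Perimeter = 25 + 25 + 14 = 64.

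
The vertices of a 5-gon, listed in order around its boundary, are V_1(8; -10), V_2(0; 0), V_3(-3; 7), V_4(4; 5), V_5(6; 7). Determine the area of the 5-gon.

80.5

V_1→V_2: (8)(0) − (0)(-10) = 0
V_2→V_3: (0)(7) − (-3)(0) = 0
V_3→V_4: (-3)(5) − (4)(7) = -43
V_4→V_5: (4)(7) − (6)(5) = -2
V_5→V_1: (6)(-10) − (8)(7) = -116
Σ = -161
Area = |Σ|/2 = 80.5.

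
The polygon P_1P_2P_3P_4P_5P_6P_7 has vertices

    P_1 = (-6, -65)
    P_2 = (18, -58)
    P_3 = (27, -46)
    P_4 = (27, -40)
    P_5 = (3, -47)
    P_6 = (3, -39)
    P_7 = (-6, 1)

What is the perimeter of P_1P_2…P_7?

|P_1P_2| = √((24)² + (7)²) = √625 = 25
|P_2P_3| = √((9)² + (12)²) = √225 = 15
|P_3P_4| = √((0)² + (6)²) = √36 = 6
|P_4P_5| = √((-24)² + (-7)²) = √625 = 25
|P_5P_6| = √((0)² + (8)²) = √64 = 8
|P_6P_7| = √((-9)² + (40)²) = √1681 = 41
|P_7P_1| = √((0)² + (-66)²) = √4356 = 66
Perimeter = 25 + 15 + 6 + 25 + 8 + 41 + 66 = 186.

186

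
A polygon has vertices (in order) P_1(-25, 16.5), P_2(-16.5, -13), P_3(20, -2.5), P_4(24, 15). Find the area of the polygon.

Apply Gauss's area formula: 2A = Σ (x_i·y_{i+1} − x_{i+1}·y_i), indices taken mod 4.
Σ = (597.25) + (301.25) + (360) + (771) = 2029.5
Area = |Σ|/2 = 1014.75.

1014.75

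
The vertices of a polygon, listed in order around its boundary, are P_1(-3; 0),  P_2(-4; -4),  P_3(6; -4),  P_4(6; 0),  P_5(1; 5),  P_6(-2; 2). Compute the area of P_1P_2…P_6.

62

Apply the shoelace formula: 2A = Σ (x_i·y_{i+1} − x_{i+1}·y_i), indices taken mod 6.
Σ = (12) + (40) + (24) + (30) + (12) + (6) = 124
Area = |Σ|/2 = 62.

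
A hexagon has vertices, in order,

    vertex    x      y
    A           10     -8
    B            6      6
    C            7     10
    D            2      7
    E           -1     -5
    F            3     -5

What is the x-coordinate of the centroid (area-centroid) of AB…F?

Apply the shoelace (surveyor's) formula. First the cross-terms c_i = x_i·y_{i+1} − x_{i+1}·y_i:
  108, 18, 29, -3, 20, 26  ⇒  2A = 198, A = 99.
Then Σ (x_i + x_{i+1})·c_i = 2598, so x̄ = 2598 / (6·99) = 433/99.

433/99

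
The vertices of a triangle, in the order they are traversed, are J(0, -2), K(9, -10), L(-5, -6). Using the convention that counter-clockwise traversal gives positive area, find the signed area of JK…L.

-38

Apply the shoelace (surveyor's) formula: 2A = Σ (x_i·y_{i+1} − x_{i+1}·y_i), indices taken mod 3.
Σ = (18) + (-104) + (10) = -76
Signed area = Σ/2 = -38 (negative ⇒ clockwise traversal).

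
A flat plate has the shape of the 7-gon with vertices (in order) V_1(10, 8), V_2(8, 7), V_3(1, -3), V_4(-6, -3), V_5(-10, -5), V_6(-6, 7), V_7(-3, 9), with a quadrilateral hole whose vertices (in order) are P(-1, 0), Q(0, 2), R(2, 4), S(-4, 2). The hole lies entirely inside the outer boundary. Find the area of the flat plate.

138.5

Outer boundary:
Apply the shoelace (surveyor's) formula: 2A = Σ (x_i·y_{i+1} − x_{i+1}·y_i), indices taken mod 7.
V_1→V_2: (10)(7) − (8)(8) = 6
V_2→V_3: (8)(-3) − (1)(7) = -31
V_3→V_4: (1)(-3) − (-6)(-3) = -21
V_4→V_5: (-6)(-5) − (-10)(-3) = 0
V_5→V_6: (-10)(7) − (-6)(-5) = -100
V_6→V_7: (-6)(9) − (-3)(7) = -33
V_7→V_1: (-3)(8) − (10)(9) = -114
Σ = -293
Area = |Σ|/2 = 146.5.
Hole:
Σ = (-2) + (-4) + (20) + (2) = 16
Area = |Σ|/2 = 8.
Net area = 146.5 − 8 = 138.5.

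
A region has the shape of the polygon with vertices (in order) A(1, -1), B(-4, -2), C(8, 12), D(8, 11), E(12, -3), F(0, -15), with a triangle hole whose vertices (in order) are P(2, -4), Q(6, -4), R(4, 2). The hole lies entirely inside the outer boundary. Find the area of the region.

Outer boundary:
Apply Gauss's area formula: 2A = Σ (x_i·y_{i+1} − x_{i+1}·y_i), indices taken mod 6.
A→B: (1)(-2) − (-4)(-1) = -6
B→C: (-4)(12) − (8)(-2) = -32
C→D: (8)(11) − (8)(12) = -8
D→E: (8)(-3) − (12)(11) = -156
E→F: (12)(-15) − (0)(-3) = -180
F→A: (0)(-1) − (1)(-15) = 15
Σ = -367
Area = |Σ|/2 = 183.5.
Hole:
P→Q: (2)(-4) − (6)(-4) = 16
Q→R: (6)(2) − (4)(-4) = 28
R→P: (4)(-4) − (2)(2) = -20
Σ = 24
Area = |Σ|/2 = 12.
Net area = 183.5 − 12 = 171.5.

171.5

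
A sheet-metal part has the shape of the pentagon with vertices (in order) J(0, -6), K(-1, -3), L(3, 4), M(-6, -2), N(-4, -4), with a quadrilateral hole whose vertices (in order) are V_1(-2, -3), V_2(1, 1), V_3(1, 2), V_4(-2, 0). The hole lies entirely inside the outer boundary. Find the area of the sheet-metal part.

22.5

Outer boundary:
J→K: (0)(-3) − (-1)(-6) = -6
K→L: (-1)(4) − (3)(-3) = 5
L→M: (3)(-2) − (-6)(4) = 18
M→N: (-6)(-4) − (-4)(-2) = 16
N→J: (-4)(-6) − (0)(-4) = 24
Σ = 57
Area = |Σ|/2 = 28.5.
Hole:
Σ = (1) + (1) + (4) + (6) = 12
Area = |Σ|/2 = 6.
Net area = 28.5 − 6 = 22.5.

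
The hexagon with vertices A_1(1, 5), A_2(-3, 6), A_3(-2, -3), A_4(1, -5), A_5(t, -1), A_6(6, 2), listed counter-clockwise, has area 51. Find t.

2

The doubled signed area Σ (x_i y_{i+1} − x_{i+1} y_i) is linear in t.
With t=0 it equals 88; the coefficient of t is 7 (from the two edges through A_5).
So 7·t + 88 = 2·51 = 102 ⇒ t = 2.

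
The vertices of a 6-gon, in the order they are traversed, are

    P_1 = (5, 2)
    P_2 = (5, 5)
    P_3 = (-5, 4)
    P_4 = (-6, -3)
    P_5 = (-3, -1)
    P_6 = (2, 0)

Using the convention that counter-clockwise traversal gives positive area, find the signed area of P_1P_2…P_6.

Apply the shoelace (surveyor's) formula: 2A = Σ (x_i·y_{i+1} − x_{i+1}·y_i), indices taken mod 6.
Σ = (15) + (45) + (39) + (-3) + (2) + (4) = 102
Signed area = Σ/2 = 51 (positive ⇒ counter-clockwise traversal).

51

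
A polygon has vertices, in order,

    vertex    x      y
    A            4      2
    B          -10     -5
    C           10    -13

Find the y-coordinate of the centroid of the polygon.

Apply the shoelace formula. First the cross-terms c_i = x_i·y_{i+1} − x_{i+1}·y_i:
  0, 180, 72  ⇒  2A = 252, A = 126.
Then Σ (y_i + y_{i+1})·c_i = -4032, so ȳ = -4032 / (6·126) = -16/3.

-16/3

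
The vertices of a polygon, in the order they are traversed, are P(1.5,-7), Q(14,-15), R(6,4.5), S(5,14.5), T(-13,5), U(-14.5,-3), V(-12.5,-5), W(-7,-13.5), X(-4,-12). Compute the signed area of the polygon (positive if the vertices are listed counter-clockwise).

431.375

Σ = (75.5) + (153) + (64.5) + (213.5) + (111.5) + (35) + (133.75) + (30) + (46) = 862.75
Signed area = Σ/2 = 431.375 (positive ⇒ counter-clockwise traversal).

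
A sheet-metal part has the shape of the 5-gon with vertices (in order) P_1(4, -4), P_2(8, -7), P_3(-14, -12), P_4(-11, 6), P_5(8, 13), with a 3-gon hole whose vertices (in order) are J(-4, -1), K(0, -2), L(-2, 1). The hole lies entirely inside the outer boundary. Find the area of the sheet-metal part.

335.5

Outer boundary:
Apply Gauss's area formula: 2A = Σ (x_i·y_{i+1} − x_{i+1}·y_i), indices taken mod 5.
Σ = (4) + (-194) + (-216) + (-191) + (-84) = -681
Area = |Σ|/2 = 340.5.
Hole:
Apply Gauss's area formula: 2A = Σ (x_i·y_{i+1} − x_{i+1}·y_i), indices taken mod 3.
Σ = (8) + (-4) + (6) = 10
Area = |Σ|/2 = 5.
Net area = 340.5 − 5 = 335.5.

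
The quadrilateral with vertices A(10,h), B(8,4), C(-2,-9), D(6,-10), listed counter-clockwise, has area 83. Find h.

-8

The doubled signed area Σ (x_i y_{i+1} − x_{i+1} y_i) is linear in h.
With h=0 it equals 150; the coefficient of h is -2 (from the two edges through A).
So -2·h + 150 = 2·83 = 166 ⇒ h = -8.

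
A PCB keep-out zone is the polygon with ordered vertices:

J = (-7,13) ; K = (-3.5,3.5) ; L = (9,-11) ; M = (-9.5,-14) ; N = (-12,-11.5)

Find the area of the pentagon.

248.875

Cross-terms: 21, 7, -230.5, -58.75, -236.5  ⇒  Σ = -497.75
Area = |Σ|/2 = 248.875.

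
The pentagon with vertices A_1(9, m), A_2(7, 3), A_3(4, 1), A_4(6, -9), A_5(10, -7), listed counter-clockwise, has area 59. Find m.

Write out the shoelace sum; only the two edges meeting at A_1 involve m:
2·Area = [(10·m − 9·(-7)) + (9·3 − 7·m)] + 1
       = 3·m + 91 = 118
⇒ m = 9.

9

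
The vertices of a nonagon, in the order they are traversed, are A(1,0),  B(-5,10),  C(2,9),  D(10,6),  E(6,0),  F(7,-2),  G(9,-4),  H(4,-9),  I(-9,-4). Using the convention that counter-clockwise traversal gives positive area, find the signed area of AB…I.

-174.5

Apply the surveyor's formula: 2A = Σ (x_i·y_{i+1} − x_{i+1}·y_i), indices taken mod 9.
A→B: (1)(10) − (-5)(0) = 10
B→C: (-5)(9) − (2)(10) = -65
C→D: (2)(6) − (10)(9) = -78
D→E: (10)(0) − (6)(6) = -36
E→F: (6)(-2) − (7)(0) = -12
F→G: (7)(-4) − (9)(-2) = -10
G→H: (9)(-9) − (4)(-4) = -65
H→I: (4)(-4) − (-9)(-9) = -97
I→A: (-9)(0) − (1)(-4) = 4
Σ = -349
Signed area = Σ/2 = -174.5 (negative ⇒ clockwise traversal).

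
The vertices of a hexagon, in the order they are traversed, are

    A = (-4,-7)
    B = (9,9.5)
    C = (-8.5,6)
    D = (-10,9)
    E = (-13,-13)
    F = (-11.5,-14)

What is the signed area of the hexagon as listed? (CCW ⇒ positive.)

Apply the shoelace formula: 2A = Σ (x_i·y_{i+1} − x_{i+1}·y_i), indices taken mod 6.
Σ = (25) + (134.75) + (-16.5) + (247) + (32.5) + (24.5) = 447.25
Signed area = Σ/2 = 223.625 (positive ⇒ counter-clockwise traversal).

223.625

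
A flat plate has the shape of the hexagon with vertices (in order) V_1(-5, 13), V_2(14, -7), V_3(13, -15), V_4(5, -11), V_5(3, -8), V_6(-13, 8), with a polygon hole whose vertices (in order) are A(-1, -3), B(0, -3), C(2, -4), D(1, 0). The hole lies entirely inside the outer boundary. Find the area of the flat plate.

Outer boundary:
Σ = (-147) + (-119) + (-68) + (-7) + (-80) + (-129) = -550
Area = |Σ|/2 = 275.
Hole:
Apply the shoelace formula: 2A = Σ (x_i·y_{i+1} − x_{i+1}·y_i), indices taken mod 4.
A→B: (-1)(-3) − (0)(-3) = 3
B→C: (0)(-4) − (2)(-3) = 6
C→D: (2)(0) − (1)(-4) = 4
D→A: (1)(-3) − (-1)(0) = -3
Σ = 10
Area = |Σ|/2 = 5.
Net area = 275 − 5 = 270.

270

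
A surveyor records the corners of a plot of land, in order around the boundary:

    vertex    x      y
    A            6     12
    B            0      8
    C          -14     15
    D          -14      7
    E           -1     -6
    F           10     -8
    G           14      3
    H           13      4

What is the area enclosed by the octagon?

361

Σ = (48) + (112) + (112) + (91) + (68) + (142) + (17) + (132) = 722
Area = |Σ|/2 = 361.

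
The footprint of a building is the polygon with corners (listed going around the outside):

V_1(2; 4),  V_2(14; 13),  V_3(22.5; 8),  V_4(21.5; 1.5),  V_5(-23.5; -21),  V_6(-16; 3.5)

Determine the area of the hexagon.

627.125

Apply the surveyor's formula: 2A = Σ (x_i·y_{i+1} − x_{i+1}·y_i), indices taken mod 6.
Σ = (-30) + (-180.5) + (-138.25) + (-416.25) + (-418.25) + (-71) = -1254.25
Area = |Σ|/2 = 627.125.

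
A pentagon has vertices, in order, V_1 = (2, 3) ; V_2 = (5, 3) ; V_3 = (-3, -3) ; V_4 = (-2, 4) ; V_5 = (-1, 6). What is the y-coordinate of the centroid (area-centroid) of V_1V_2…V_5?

41/24

Apply the surveyor's formula. First the cross-terms c_i = x_i·y_{i+1} − x_{i+1}·y_i:
  -9, -6, -18, -8, -15  ⇒  2A = -56, A = -28.
Then Σ (y_i + y_{i+1})·c_i = -287, so ȳ = -287 / (6·(-28)) = 41/24.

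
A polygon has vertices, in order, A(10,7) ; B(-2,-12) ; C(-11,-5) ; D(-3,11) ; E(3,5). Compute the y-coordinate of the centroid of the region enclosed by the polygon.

Apply the surveyor's formula. First the cross-terms c_i = x_i·y_{i+1} − x_{i+1}·y_i:
  -106, -122, -136, -48, -29  ⇒  2A = -441, A = -220.5.
Then Σ (y_i + y_{i+1})·c_i = 672, so ȳ = 672 / (6·(-220.5)) = -32/63.

-32/63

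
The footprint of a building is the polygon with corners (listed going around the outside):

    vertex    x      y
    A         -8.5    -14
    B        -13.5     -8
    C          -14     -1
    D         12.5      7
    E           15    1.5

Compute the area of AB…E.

294.25

Apply the shoelace (surveyor's) formula: 2A = Σ (x_i·y_{i+1} − x_{i+1}·y_i), indices taken mod 5.
Σ = (-121) + (-98.5) + (-85.5) + (-86.25) + (-197.25) = -588.5
Area = |Σ|/2 = 294.25.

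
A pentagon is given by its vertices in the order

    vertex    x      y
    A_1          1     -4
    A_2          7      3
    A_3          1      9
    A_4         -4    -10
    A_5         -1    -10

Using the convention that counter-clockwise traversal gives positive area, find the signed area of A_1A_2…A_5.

80.5

A_1→A_2: (1)(3) − (7)(-4) = 31
A_2→A_3: (7)(9) − (1)(3) = 60
A_3→A_4: (1)(-10) − (-4)(9) = 26
A_4→A_5: (-4)(-10) − (-1)(-10) = 30
A_5→A_1: (-1)(-4) − (1)(-10) = 14
Σ = 161
Signed area = Σ/2 = 80.5 (positive ⇒ counter-clockwise traversal).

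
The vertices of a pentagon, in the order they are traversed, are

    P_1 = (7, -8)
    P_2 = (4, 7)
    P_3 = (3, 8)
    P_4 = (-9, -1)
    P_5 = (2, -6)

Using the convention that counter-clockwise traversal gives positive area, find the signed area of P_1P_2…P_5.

Σ = (81) + (11) + (69) + (56) + (26) = 243
Signed area = Σ/2 = 121.5 (positive ⇒ counter-clockwise traversal).

121.5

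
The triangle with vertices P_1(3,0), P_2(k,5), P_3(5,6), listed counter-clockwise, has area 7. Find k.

7

Write out the shoelace sum; only the two edges meeting at P_2 involve k:
2·Area = [(3·5 − k·0) + (k·6 − 5·5)] + -18
       = 6·k + -28 = 14
⇒ k = 7.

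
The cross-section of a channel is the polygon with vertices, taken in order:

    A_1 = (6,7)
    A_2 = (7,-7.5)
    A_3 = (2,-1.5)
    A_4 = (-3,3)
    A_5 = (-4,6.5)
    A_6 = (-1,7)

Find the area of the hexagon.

Apply the shoelace formula: 2A = Σ (x_i·y_{i+1} − x_{i+1}·y_i), indices taken mod 6.
Σ = (-94) + (4.5) + (1.5) + (-7.5) + (-21.5) + (-49) = -166
Area = |Σ|/2 = 83.

83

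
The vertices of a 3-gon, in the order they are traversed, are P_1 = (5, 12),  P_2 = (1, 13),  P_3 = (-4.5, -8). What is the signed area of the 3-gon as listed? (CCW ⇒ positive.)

44.75

Σ = (53) + (50.5) + (-14) = 89.5
Signed area = Σ/2 = 44.75 (positive ⇒ counter-clockwise traversal).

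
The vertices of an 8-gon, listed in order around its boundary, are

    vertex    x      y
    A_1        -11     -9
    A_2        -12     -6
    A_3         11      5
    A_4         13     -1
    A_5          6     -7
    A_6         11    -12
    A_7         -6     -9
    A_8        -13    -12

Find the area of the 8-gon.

211.5

Apply the surveyor's formula: 2A = Σ (x_i·y_{i+1} − x_{i+1}·y_i), indices taken mod 8.
Σ = (-42) + (6) + (-76) + (-85) + (5) + (-171) + (-45) + (-15) = -423
Area = |Σ|/2 = 211.5.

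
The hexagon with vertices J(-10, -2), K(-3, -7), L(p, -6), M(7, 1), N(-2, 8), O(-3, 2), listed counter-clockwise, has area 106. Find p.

The doubled signed area Σ (x_i y_{i+1} − x_{i+1} y_i) is linear in p.
With p=0 it equals 228; the coefficient of p is 8 (from the two edges through L).
So 8·p + 228 = 2·106 = 212 ⇒ p = -2.

-2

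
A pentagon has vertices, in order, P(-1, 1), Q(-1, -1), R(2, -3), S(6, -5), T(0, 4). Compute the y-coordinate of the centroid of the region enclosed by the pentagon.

-88/129

Apply the surveyor's formula. First the cross-terms c_i = x_i·y_{i+1} − x_{i+1}·y_i:
  2, 5, 8, 24, 4  ⇒  2A = 43, A = 21.5.
Then Σ (y_i + y_{i+1})·c_i = -88, so ȳ = -88 / (6·21.5) = -88/129.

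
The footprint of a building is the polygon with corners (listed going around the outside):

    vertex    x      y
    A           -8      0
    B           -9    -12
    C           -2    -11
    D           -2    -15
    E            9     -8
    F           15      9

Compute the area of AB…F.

301.5

Apply the surveyor's formula: 2A = Σ (x_i·y_{i+1} − x_{i+1}·y_i), indices taken mod 6.
Σ = (96) + (75) + (8) + (151) + (201) + (72) = 603
Area = |Σ|/2 = 301.5.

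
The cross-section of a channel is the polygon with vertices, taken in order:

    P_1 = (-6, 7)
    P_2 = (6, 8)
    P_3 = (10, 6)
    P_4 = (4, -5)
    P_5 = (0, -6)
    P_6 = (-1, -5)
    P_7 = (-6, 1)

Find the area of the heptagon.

152.5

Σ = (-90) + (-44) + (-74) + (-24) + (-6) + (-31) + (-36) = -305
Area = |Σ|/2 = 152.5.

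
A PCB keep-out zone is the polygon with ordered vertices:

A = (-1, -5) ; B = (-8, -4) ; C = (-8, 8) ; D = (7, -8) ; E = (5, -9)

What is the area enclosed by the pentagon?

90.5

Apply the surveyor's formula: 2A = Σ (x_i·y_{i+1} − x_{i+1}·y_i), indices taken mod 5.
Σ = (-36) + (-96) + (8) + (-23) + (-34) = -181
Area = |Σ|/2 = 90.5.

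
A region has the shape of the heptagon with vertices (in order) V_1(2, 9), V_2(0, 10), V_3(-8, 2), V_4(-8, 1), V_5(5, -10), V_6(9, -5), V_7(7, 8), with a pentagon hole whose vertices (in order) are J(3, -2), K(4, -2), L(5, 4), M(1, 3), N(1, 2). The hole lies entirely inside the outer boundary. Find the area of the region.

186

Outer boundary:
Apply Gauss's area formula: 2A = Σ (x_i·y_{i+1} − x_{i+1}·y_i), indices taken mod 7.
Σ = (20) + (80) + (8) + (75) + (65) + (107) + (47) = 402
Area = |Σ|/2 = 201.
Hole:
Σ = (2) + (26) + (11) + (-1) + (-8) = 30
Area = |Σ|/2 = 15.
Net area = 201 − 15 = 186.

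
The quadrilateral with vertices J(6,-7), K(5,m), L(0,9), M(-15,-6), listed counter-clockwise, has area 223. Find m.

15

The doubled signed area Σ (x_i y_{i+1} − x_{i+1} y_i) is linear in m.
With m=0 it equals 356; the coefficient of m is 6 (from the two edges through K).
So 6·m + 356 = 2·223 = 446 ⇒ m = 15.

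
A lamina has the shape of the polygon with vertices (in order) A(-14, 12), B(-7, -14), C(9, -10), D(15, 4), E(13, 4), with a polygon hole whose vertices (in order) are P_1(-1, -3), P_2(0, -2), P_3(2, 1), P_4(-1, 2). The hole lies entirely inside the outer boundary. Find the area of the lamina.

Outer boundary:
Apply Gauss's area formula: 2A = Σ (x_i·y_{i+1} − x_{i+1}·y_i), indices taken mod 5.
Σ = (280) + (196) + (186) + (8) + (212) = 882
Area = |Σ|/2 = 441.
Hole:
Σ = (2) + (4) + (5) + (5) = 16
Area = |Σ|/2 = 8.
Net area = 441 − 8 = 433.

433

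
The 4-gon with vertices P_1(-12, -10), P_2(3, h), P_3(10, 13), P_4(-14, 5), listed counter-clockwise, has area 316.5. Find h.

The doubled signed area Σ (x_i y_{i+1} − x_{i+1} y_i) is linear in h.
With h=0 it equals 501; the coefficient of h is -22 (from the two edges through P_2).
So -22·h + 501 = 2·316.5 = 633 ⇒ h = -6.

-6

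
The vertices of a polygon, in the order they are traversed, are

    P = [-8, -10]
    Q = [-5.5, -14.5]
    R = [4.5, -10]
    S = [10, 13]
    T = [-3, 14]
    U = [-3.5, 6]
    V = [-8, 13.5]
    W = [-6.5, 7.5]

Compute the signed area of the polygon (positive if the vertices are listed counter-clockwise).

351.625

Apply the shoelace formula: 2A = Σ (x_i·y_{i+1} − x_{i+1}·y_i), indices taken mod 8.
P→Q: (-8)(-14.5) − (-5.5)(-10) = 61
Q→R: (-5.5)(-10) − (4.5)(-14.5) = 120.25
R→S: (4.5)(13) − (10)(-10) = 158.5
S→T: (10)(14) − (-3)(13) = 179
T→U: (-3)(6) − (-3.5)(14) = 31
U→V: (-3.5)(13.5) − (-8)(6) = 0.75
V→W: (-8)(7.5) − (-6.5)(13.5) = 27.75
W→P: (-6.5)(-10) − (-8)(7.5) = 125
Σ = 703.25
Signed area = Σ/2 = 351.625 (positive ⇒ counter-clockwise traversal).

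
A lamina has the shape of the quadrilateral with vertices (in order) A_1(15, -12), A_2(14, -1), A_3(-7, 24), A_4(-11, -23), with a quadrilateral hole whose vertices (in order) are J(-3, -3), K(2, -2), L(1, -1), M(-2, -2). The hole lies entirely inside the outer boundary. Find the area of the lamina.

Outer boundary:
A_1→A_2: (15)(-1) − (14)(-12) = 153
A_2→A_3: (14)(24) − (-7)(-1) = 329
A_3→A_4: (-7)(-23) − (-11)(24) = 425
A_4→A_1: (-11)(-12) − (15)(-23) = 477
Σ = 1384
Area = |Σ|/2 = 692.
Hole:
Apply Gauss's area formula: 2A = Σ (x_i·y_{i+1} − x_{i+1}·y_i), indices taken mod 4.
J→K: (-3)(-2) − (2)(-3) = 12
K→L: (2)(-1) − (1)(-2) = 0
L→M: (1)(-2) − (-2)(-1) = -4
M→J: (-2)(-3) − (-3)(-2) = 0
Σ = 8
Area = |Σ|/2 = 4.
Net area = 692 − 4 = 688.

688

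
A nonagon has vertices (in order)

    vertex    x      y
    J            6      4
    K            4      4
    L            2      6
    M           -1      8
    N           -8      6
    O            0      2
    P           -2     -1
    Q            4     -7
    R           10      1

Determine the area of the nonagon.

Apply Gauss's area formula: 2A = Σ (x_i·y_{i+1} − x_{i+1}·y_i), indices taken mod 9.
Σ = (8) + (16) + (22) + (58) + (-16) + (4) + (18) + (74) + (34) = 218
Area = |Σ|/2 = 109.

109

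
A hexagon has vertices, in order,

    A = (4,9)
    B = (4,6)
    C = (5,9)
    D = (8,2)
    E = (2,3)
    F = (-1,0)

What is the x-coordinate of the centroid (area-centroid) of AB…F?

112/27

Apply the shoelace formula. First the cross-terms c_i = x_i·y_{i+1} − x_{i+1}·y_i:
  -12, 6, -62, 20, 3, -9  ⇒  2A = -54, A = -27.
Then Σ (x_i + x_{i+1})·c_i = -672, so x̄ = -672 / (6·(-27)) = 112/27.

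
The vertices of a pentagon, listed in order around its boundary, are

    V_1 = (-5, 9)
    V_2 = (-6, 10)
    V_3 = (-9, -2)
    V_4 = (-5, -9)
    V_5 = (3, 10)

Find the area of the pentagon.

115.5

Apply the shoelace (surveyor's) formula: 2A = Σ (x_i·y_{i+1} − x_{i+1}·y_i), indices taken mod 5.
Σ = (4) + (102) + (71) + (-23) + (77) = 231
Area = |Σ|/2 = 115.5.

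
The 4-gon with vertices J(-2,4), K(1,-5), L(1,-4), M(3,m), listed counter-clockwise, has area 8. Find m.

The doubled signed area Σ (x_i y_{i+1} − x_{i+1} y_i) is linear in m.
With m=0 it equals 31; the coefficient of m is 3 (from the two edges through M).
So 3·m + 31 = 2·8 = 16 ⇒ m = -5.

-5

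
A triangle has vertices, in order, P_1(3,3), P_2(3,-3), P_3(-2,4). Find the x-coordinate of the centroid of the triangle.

4/3

Apply the shoelace formula. First the cross-terms c_i = x_i·y_{i+1} − x_{i+1}·y_i:
  -18, 6, -18  ⇒  2A = -30, A = -15.
Then Σ (x_i + x_{i+1})·c_i = -120, so x̄ = -120 / (6·(-15)) = 4/3.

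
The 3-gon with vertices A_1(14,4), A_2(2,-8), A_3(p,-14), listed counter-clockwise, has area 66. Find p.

7

The doubled signed area Σ (x_i y_{i+1} − x_{i+1} y_i) is linear in p.
With p=0 it equals 48; the coefficient of p is 12 (from the two edges through A_3).
So 12·p + 48 = 2·66 = 132 ⇒ p = 7.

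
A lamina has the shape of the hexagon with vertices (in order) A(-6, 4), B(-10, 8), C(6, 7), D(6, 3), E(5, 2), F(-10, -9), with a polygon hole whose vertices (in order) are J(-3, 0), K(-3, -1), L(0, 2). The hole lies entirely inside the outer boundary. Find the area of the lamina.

Outer boundary:
A→B: (-6)(8) − (-10)(4) = -8
B→C: (-10)(7) − (6)(8) = -118
C→D: (6)(3) − (6)(7) = -24
D→E: (6)(2) − (5)(3) = -3
E→F: (5)(-9) − (-10)(2) = -25
F→A: (-10)(4) − (-6)(-9) = -94
Σ = -272
Area = |Σ|/2 = 136.
Hole:
Σ = (3) + (-6) + (6) = 3
Area = |Σ|/2 = 1.5.
Net area = 136 − 1.5 = 134.5.

134.5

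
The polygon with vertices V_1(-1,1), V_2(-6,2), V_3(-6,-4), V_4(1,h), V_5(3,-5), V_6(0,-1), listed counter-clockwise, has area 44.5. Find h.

Write out the shoelace sum; only the two edges meeting at V_4 involve h:
2·Area = [((-6)·h − 1·(-4)) + (1·(-5) − 3·h)] + 36
       = -9·h + 35 = 89
⇒ h = -6.

-6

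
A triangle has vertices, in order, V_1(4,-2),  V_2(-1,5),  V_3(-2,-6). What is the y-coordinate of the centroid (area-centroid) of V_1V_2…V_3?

Apply the surveyor's formula. First the cross-terms c_i = x_i·y_{i+1} − x_{i+1}·y_i:
  18, 16, 28  ⇒  2A = 62, A = 31.
Then Σ (y_i + y_{i+1})·c_i = -186, so ȳ = -186 / (6·31) = -1.

-1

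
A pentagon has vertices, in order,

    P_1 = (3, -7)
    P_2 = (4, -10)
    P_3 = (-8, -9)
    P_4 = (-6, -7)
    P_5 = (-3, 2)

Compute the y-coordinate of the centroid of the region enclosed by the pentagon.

-1148/201

Apply the surveyor's formula. First the cross-terms c_i = x_i·y_{i+1} − x_{i+1}·y_i:
  -2, -116, 2, -33, 15  ⇒  2A = -134, A = -67.
Then Σ (y_i + y_{i+1})·c_i = 2296, so ȳ = 2296 / (6·(-67)) = -1148/201.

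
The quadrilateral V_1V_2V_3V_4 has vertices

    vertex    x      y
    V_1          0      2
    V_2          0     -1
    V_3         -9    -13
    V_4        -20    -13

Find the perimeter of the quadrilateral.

54

|V_1V_2| = √((0)² + (-3)²) = √9 = 3
|V_2V_3| = √((-9)² + (-12)²) = √225 = 15
|V_3V_4| = √((-11)² + (0)²) = √121 = 11
|V_4V_1| = √((20)² + (15)²) = √625 = 25
Perimeter = 3 + 15 + 11 + 25 = 54.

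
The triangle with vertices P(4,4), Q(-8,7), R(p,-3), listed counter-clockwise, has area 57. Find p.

Write out the shoelace sum; only the two edges meeting at R involve p:
2·Area = [((-8)·(-3) − p·7) + (p·4 − 4·(-3))] + 60
       = -3·p + 96 = 114
⇒ p = -6.

-6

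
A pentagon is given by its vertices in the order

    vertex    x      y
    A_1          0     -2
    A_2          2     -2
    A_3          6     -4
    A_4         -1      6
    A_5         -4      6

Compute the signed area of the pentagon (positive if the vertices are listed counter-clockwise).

33

Apply Gauss's area formula: 2A = Σ (x_i·y_{i+1} − x_{i+1}·y_i), indices taken mod 5.
Σ = (4) + (4) + (32) + (18) + (8) = 66
Signed area = Σ/2 = 33 (positive ⇒ counter-clockwise traversal).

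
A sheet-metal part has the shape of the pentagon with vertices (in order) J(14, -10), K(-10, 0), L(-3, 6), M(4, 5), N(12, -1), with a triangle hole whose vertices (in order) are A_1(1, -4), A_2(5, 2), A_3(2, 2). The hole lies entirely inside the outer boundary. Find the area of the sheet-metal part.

175.5

Outer boundary:
Apply Gauss's area formula: 2A = Σ (x_i·y_{i+1} − x_{i+1}·y_i), indices taken mod 5.
J→K: (14)(0) − (-10)(-10) = -100
K→L: (-10)(6) − (-3)(0) = -60
L→M: (-3)(5) − (4)(6) = -39
M→N: (4)(-1) − (12)(5) = -64
N→J: (12)(-10) − (14)(-1) = -106
Σ = -369
Area = |Σ|/2 = 184.5.
Hole:
Apply the surveyor's formula: 2A = Σ (x_i·y_{i+1} − x_{i+1}·y_i), indices taken mod 3.
A_1→A_2: (1)(2) − (5)(-4) = 22
A_2→A_3: (5)(2) − (2)(2) = 6
A_3→A_1: (2)(-4) − (1)(2) = -10
Σ = 18
Area = |Σ|/2 = 9.
Net area = 184.5 − 9 = 175.5.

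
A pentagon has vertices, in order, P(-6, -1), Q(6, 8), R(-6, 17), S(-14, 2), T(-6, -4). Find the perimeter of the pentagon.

|PQ| = √((12)² + (9)²) = √225 = 15
|QR| = √((-12)² + (9)²) = √225 = 15
|RS| = √((-8)² + (-15)²) = √289 = 17
|ST| = √((8)² + (-6)²) = √100 = 10
|TP| = √((0)² + (3)²) = √9 = 3
Perimeter = 15 + 15 + 17 + 10 + 3 = 60.

60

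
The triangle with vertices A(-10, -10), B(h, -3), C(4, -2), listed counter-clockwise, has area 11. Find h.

5

Write out the shoelace sum; only the two edges meeting at B involve h:
2·Area = [((-10)·(-3) − h·(-10)) + (h·(-2) − 4·(-3))] + -60
       = 8·h + -18 = 22
⇒ h = 5.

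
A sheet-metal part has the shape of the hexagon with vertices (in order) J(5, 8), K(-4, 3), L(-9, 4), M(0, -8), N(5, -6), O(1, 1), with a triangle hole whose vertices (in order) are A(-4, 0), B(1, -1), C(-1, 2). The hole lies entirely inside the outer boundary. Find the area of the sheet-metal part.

Outer boundary:
Apply the surveyor's formula: 2A = Σ (x_i·y_{i+1} − x_{i+1}·y_i), indices taken mod 6.
Cross-terms: 47, 11, 72, 40, 11, 3  ⇒  Σ = 184
Area = |Σ|/2 = 92.
Hole:
Cross-terms: 4, 1, 8  ⇒  Σ = 13
Area = |Σ|/2 = 6.5.
Net area = 92 − 6.5 = 85.5.

85.5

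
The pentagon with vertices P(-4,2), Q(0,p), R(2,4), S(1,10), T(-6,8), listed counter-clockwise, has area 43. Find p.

Write out the shoelace sum; only the two edges meeting at Q involve p:
2·Area = [((-4)·p − 0·2) + (0·4 − 2·p)] + 104
       = -6·p + 104 = 86
⇒ p = 3.

3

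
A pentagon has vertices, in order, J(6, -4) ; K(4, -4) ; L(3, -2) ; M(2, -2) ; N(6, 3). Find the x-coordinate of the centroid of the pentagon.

Apply the surveyor's formula. First the cross-terms c_i = x_i·y_{i+1} − x_{i+1}·y_i:
  -8, 4, -2, 18, -42  ⇒  2A = -30, A = -15.
Then Σ (x_i + x_{i+1})·c_i = -422, so x̄ = -422 / (6·(-15)) = 211/45.

211/45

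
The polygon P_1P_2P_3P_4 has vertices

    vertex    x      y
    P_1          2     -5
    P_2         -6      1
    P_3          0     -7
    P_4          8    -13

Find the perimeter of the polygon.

40

|P_1P_2| = √((-8)² + (6)²) = √100 = 10
|P_2P_3| = √((6)² + (-8)²) = √100 = 10
|P_3P_4| = √((8)² + (-6)²) = √100 = 10
|P_4P_1| = √((-6)² + (8)²) = √100 = 10
Perimeter = 10 + 10 + 10 + 10 = 40.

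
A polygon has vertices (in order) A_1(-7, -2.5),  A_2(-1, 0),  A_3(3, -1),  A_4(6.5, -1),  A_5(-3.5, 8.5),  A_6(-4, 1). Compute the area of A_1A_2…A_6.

Cross-terms: -2.5, 1, 3.5, 51.75, 30.5, 17  ⇒  Σ = 101.25
Area = |Σ|/2 = 50.625.

50.625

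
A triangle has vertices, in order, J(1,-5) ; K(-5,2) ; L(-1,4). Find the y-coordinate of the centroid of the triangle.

Apply the shoelace (surveyor's) formula. First the cross-terms c_i = x_i·y_{i+1} − x_{i+1}·y_i:
  -23, -18, 1  ⇒  2A = -40, A = -20.
Then Σ (y_i + y_{i+1})·c_i = -40, so ȳ = -40 / (6·(-20)) = 1/3.

1/3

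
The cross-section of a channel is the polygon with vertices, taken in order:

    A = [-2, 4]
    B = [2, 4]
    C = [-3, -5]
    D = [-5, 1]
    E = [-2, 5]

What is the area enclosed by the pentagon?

Apply the shoelace formula: 2A = Σ (x_i·y_{i+1} − x_{i+1}·y_i), indices taken mod 5.
Cross-terms: -16, 2, -28, -23, 2  ⇒  Σ = -63
Area = |Σ|/2 = 31.5.

31.5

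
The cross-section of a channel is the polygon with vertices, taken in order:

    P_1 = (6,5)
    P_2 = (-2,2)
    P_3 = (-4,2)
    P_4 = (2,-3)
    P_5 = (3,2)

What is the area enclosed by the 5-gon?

25

Apply the shoelace formula: 2A = Σ (x_i·y_{i+1} − x_{i+1}·y_i), indices taken mod 5.
Σ = (22) + (4) + (8) + (13) + (3) = 50
Area = |Σ|/2 = 25.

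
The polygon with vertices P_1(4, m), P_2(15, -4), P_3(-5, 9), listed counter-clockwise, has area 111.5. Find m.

-8

The doubled signed area Σ (x_i y_{i+1} − x_{i+1} y_i) is linear in m.
With m=0 it equals 63; the coefficient of m is -20 (from the two edges through P_1).
So -20·m + 63 = 2·111.5 = 223 ⇒ m = -8.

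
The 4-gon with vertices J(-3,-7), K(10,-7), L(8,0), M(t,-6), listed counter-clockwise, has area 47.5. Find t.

The doubled signed area Σ (x_i y_{i+1} − x_{i+1} y_i) is linear in t.
With t=0 it equals 81; the coefficient of t is -7 (from the two edges through M).
So -7·t + 81 = 2·47.5 = 95 ⇒ t = -2.

-2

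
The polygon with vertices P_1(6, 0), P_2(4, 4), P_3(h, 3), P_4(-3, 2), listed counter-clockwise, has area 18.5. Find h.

-2

The doubled signed area Σ (x_i y_{i+1} − x_{i+1} y_i) is linear in h.
With h=0 it equals 33; the coefficient of h is -2 (from the two edges through P_3).
So -2·h + 33 = 2·18.5 = 37 ⇒ h = -2.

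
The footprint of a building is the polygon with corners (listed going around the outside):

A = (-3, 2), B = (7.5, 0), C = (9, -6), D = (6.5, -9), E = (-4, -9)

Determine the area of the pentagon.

115.75

Apply the surveyor's formula: 2A = Σ (x_i·y_{i+1} − x_{i+1}·y_i), indices taken mod 5.
Cross-terms: -15, -45, -42, -94.5, -35  ⇒  Σ = -231.5
Area = |Σ|/2 = 115.75.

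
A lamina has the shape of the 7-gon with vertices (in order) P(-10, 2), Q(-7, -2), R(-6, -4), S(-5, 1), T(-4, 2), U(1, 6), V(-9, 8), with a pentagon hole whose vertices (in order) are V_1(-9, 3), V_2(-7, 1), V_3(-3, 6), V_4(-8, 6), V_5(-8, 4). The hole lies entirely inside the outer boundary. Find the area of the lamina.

42.5

Outer boundary:
Apply the shoelace (surveyor's) formula: 2A = Σ (x_i·y_{i+1} − x_{i+1}·y_i), indices taken mod 7.
Σ = (34) + (16) + (-26) + (-6) + (-26) + (62) + (62) = 116
Area = |Σ|/2 = 58.
Hole:
Apply the shoelace (surveyor's) formula: 2A = Σ (x_i·y_{i+1} − x_{i+1}·y_i), indices taken mod 5.
Σ = (12) + (-39) + (30) + (16) + (12) = 31
Area = |Σ|/2 = 15.5.
Net area = 58 − 15.5 = 42.5.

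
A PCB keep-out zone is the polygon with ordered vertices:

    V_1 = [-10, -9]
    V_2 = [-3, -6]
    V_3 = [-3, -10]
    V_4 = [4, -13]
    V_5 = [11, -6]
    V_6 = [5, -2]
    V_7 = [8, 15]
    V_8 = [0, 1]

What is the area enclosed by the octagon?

Apply the shoelace (surveyor's) formula: 2A = Σ (x_i·y_{i+1} − x_{i+1}·y_i), indices taken mod 8.
Σ = (33) + (12) + (79) + (119) + (8) + (91) + (8) + (10) = 360
Area = |Σ|/2 = 180.

180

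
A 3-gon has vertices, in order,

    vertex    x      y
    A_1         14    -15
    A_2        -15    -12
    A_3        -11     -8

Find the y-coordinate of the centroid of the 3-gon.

Apply the shoelace (surveyor's) formula. First the cross-terms c_i = x_i·y_{i+1} − x_{i+1}·y_i:
  -393, -12, 277  ⇒  2A = -128, A = -64.
Then Σ (y_i + y_{i+1})·c_i = 4480, so ȳ = 4480 / (6·(-64)) = -35/3.

-35/3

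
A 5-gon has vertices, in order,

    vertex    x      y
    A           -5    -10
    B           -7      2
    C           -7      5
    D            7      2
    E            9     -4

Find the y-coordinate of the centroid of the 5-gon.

-33/17

Apply Gauss's area formula. First the cross-terms c_i = x_i·y_{i+1} − x_{i+1}·y_i:
  -80, -21, -49, -46, -110  ⇒  2A = -306, A = -153.
Then Σ (y_i + y_{i+1})·c_i = 1782, so ȳ = 1782 / (6·(-153)) = -33/17.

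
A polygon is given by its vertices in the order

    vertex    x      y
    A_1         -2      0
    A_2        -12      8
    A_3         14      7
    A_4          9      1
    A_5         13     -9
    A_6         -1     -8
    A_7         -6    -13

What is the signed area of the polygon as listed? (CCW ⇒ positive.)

Apply the surveyor's formula: 2A = Σ (x_i·y_{i+1} − x_{i+1}·y_i), indices taken mod 7.
A_1→A_2: (-2)(8) − (-12)(0) = -16
A_2→A_3: (-12)(7) − (14)(8) = -196
A_3→A_4: (14)(1) − (9)(7) = -49
A_4→A_5: (9)(-9) − (13)(1) = -94
A_5→A_6: (13)(-8) − (-1)(-9) = -113
A_6→A_7: (-1)(-13) − (-6)(-8) = -35
A_7→A_1: (-6)(0) − (-2)(-13) = -26
Σ = -529
Signed area = Σ/2 = -264.5 (negative ⇒ clockwise traversal).

-264.5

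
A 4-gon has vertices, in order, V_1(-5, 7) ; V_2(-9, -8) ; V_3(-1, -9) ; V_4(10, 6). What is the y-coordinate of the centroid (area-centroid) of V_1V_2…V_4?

Apply Gauss's area formula. First the cross-terms c_i = x_i·y_{i+1} − x_{i+1}·y_i:
  103, 73, 84, 100  ⇒  2A = 360, A = 180.
Then Σ (y_i + y_{i+1})·c_i = -296, so ȳ = -296 / (6·180) = -37/135.

-37/135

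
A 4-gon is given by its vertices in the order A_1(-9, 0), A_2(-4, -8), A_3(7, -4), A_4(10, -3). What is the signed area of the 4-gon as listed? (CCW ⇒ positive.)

68

Apply the surveyor's formula: 2A = Σ (x_i·y_{i+1} − x_{i+1}·y_i), indices taken mod 4.
Cross-terms: 72, 72, 19, -27  ⇒  Σ = 136
Signed area = Σ/2 = 68 (positive ⇒ counter-clockwise traversal).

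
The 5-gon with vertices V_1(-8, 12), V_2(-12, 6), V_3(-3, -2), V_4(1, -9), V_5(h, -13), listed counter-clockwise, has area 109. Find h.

Write out the shoelace sum; only the two edges meeting at V_5 involve h:
2·Area = [(1·(-13) − h·(-9)) + (h·12 − (-8)·(-13))] + 167
       = 21·h + 50 = 218
⇒ h = 8.

8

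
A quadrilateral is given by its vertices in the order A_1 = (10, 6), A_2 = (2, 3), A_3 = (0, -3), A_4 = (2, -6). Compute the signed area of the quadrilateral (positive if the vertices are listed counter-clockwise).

45

A_1→A_2: (10)(3) − (2)(6) = 18
A_2→A_3: (2)(-3) − (0)(3) = -6
A_3→A_4: (0)(-6) − (2)(-3) = 6
A_4→A_1: (2)(6) − (10)(-6) = 72
Σ = 90
Signed area = Σ/2 = 45 (positive ⇒ counter-clockwise traversal).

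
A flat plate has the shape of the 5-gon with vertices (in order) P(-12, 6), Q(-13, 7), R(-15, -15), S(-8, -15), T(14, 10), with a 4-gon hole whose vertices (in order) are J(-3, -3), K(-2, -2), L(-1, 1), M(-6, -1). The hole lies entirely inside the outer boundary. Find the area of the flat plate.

Outer boundary:
Σ = (-6) + (300) + (105) + (130) + (204) = 733
Area = |Σ|/2 = 366.5.
Hole:
Σ = (0) + (-4) + (7) + (15) = 18
Area = |Σ|/2 = 9.
Net area = 366.5 − 9 = 357.5.

357.5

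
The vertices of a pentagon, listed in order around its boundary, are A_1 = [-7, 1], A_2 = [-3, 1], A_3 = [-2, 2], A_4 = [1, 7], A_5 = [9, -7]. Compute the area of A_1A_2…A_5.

Cross-terms: -4, -4, -16, -70, -40  ⇒  Σ = -134
Area = |Σ|/2 = 67.

67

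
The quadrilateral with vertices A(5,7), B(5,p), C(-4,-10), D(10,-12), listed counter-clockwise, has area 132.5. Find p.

8

Write out the shoelace sum; only the two edges meeting at B involve p:
2·Area = [(5·p − 5·7) + (5·(-10) − (-4)·p)] + 278
       = 9·p + 193 = 265
⇒ p = 8.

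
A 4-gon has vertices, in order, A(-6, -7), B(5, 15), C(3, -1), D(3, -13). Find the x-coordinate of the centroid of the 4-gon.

11/30

Apply the shoelace (surveyor's) formula. First the cross-terms c_i = x_i·y_{i+1} − x_{i+1}·y_i:
  -55, -50, -36, -99  ⇒  2A = -240, A = -120.
Then Σ (x_i + x_{i+1})·c_i = -264, so x̄ = -264 / (6·(-120)) = 11/30.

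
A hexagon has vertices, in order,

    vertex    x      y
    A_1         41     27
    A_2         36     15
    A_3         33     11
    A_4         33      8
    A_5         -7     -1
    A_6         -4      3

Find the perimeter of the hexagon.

118

|A_1A_2| = √((-5)² + (-12)²) = √169 = 13
|A_2A_3| = √((-3)² + (-4)²) = √25 = 5
|A_3A_4| = √((0)² + (-3)²) = √9 = 3
|A_4A_5| = √((-40)² + (-9)²) = √1681 = 41
|A_5A_6| = √((3)² + (4)²) = √25 = 5
|A_6A_1| = √((45)² + (24)²) = √2601 = 51
Perimeter = 13 + 5 + 3 + 41 + 5 + 51 = 118.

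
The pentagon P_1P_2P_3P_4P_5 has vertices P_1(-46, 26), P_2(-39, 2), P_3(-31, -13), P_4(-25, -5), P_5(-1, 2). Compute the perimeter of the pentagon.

|P_1P_2| = √((7)² + (-24)²) = √625 = 25
|P_2P_3| = √((8)² + (-15)²) = √289 = 17
|P_3P_4| = √((6)² + (8)²) = √100 = 10
|P_4P_5| = √((24)² + (7)²) = √625 = 25
|P_5P_1| = √((-45)² + (24)²) = √2601 = 51
Perimeter = 25 + 17 + 10 + 25 + 51 = 128.

128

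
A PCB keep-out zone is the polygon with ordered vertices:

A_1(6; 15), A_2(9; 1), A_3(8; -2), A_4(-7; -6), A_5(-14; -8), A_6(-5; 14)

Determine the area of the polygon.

Apply the shoelace formula: 2A = Σ (x_i·y_{i+1} − x_{i+1}·y_i), indices taken mod 6.
Cross-terms: -129, -26, -62, -28, -236, -159  ⇒  Σ = -640
Area = |Σ|/2 = 320.

320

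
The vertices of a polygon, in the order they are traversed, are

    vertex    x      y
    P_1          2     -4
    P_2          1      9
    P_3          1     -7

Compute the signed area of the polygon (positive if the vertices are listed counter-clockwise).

Apply the surveyor's formula: 2A = Σ (x_i·y_{i+1} − x_{i+1}·y_i), indices taken mod 3.
Cross-terms: 22, -16, 10  ⇒  Σ = 16
Signed area = Σ/2 = 8 (positive ⇒ counter-clockwise traversal).

8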